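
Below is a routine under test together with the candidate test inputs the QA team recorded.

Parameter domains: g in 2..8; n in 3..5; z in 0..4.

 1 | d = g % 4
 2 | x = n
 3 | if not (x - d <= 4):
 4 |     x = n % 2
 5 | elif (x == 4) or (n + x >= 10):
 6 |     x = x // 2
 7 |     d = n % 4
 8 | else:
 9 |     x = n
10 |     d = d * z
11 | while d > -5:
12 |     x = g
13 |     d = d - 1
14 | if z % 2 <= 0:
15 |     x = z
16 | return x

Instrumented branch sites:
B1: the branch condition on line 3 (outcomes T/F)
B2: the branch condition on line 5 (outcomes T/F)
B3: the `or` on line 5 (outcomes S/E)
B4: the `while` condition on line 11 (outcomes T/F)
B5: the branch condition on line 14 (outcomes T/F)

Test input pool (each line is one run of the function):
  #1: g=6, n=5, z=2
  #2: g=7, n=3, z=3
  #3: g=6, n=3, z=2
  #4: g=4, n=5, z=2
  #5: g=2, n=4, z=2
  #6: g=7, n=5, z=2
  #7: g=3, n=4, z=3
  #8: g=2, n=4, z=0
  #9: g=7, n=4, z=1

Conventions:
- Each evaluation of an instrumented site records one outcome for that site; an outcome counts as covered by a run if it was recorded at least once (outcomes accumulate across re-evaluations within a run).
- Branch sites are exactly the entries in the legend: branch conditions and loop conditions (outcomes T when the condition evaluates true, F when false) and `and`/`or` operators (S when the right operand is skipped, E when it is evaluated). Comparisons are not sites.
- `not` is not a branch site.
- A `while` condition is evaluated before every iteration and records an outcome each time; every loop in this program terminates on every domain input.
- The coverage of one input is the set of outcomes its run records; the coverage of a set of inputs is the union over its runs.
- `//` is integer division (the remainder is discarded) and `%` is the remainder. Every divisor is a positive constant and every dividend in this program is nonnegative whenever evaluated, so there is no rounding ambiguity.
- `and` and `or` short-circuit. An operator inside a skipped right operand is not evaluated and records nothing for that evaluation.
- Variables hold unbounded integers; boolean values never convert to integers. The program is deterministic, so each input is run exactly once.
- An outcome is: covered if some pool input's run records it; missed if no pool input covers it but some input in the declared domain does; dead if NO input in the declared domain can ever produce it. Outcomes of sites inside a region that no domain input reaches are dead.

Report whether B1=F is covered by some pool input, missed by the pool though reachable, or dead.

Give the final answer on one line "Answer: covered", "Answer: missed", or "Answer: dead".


B1=F is recorded by pool input(s) 1, 2, 3, 5, 6, 7, 8, 9 -> covered
Answer: covered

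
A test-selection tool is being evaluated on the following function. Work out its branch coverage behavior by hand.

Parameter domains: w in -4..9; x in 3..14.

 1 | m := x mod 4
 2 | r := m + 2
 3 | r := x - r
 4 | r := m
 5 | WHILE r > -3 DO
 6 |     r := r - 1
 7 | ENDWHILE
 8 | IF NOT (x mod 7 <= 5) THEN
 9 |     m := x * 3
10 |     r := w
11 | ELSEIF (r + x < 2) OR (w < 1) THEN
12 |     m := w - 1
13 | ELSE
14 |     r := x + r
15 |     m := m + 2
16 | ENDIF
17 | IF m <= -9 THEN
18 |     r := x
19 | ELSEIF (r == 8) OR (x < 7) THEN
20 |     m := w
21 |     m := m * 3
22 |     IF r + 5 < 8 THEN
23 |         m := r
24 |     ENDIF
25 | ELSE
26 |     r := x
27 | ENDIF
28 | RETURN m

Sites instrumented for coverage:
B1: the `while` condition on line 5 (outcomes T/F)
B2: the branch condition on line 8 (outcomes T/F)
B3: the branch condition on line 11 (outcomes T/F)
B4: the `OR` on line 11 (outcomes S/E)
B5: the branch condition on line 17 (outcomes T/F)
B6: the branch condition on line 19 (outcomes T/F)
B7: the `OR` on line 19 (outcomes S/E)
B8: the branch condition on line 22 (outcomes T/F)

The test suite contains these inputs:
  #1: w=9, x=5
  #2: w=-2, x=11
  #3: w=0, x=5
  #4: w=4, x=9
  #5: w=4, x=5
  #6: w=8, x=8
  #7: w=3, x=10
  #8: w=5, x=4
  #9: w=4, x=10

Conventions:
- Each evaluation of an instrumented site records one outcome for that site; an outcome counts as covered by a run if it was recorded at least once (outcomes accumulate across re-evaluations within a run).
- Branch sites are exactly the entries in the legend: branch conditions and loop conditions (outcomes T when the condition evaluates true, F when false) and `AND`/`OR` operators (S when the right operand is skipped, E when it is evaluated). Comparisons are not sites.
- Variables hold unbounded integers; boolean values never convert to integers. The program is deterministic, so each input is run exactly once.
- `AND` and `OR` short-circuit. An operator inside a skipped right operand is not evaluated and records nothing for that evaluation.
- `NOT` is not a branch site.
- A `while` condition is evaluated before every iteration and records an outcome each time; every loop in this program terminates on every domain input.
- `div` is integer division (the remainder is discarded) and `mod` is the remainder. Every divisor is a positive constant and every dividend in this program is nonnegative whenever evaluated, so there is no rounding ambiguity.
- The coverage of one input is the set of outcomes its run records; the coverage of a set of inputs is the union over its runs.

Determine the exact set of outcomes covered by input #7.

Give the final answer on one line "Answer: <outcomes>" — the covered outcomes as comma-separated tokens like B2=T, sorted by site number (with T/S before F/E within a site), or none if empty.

Tracing the run of input #7 (w=3, x=10):
  B1->T, B1->T, B1->T, B1->T, B1->T, B1->F, B2->F, B4->E, B3->F, B5->F
  B7->E, B6->F
as a set, this run covers: B1=T, B1=F, B2=F, B3=F, B4=E, B5=F, B6=F, B7=E

Answer: B1=T, B1=F, B2=F, B3=F, B4=E, B5=F, B6=F, B7=E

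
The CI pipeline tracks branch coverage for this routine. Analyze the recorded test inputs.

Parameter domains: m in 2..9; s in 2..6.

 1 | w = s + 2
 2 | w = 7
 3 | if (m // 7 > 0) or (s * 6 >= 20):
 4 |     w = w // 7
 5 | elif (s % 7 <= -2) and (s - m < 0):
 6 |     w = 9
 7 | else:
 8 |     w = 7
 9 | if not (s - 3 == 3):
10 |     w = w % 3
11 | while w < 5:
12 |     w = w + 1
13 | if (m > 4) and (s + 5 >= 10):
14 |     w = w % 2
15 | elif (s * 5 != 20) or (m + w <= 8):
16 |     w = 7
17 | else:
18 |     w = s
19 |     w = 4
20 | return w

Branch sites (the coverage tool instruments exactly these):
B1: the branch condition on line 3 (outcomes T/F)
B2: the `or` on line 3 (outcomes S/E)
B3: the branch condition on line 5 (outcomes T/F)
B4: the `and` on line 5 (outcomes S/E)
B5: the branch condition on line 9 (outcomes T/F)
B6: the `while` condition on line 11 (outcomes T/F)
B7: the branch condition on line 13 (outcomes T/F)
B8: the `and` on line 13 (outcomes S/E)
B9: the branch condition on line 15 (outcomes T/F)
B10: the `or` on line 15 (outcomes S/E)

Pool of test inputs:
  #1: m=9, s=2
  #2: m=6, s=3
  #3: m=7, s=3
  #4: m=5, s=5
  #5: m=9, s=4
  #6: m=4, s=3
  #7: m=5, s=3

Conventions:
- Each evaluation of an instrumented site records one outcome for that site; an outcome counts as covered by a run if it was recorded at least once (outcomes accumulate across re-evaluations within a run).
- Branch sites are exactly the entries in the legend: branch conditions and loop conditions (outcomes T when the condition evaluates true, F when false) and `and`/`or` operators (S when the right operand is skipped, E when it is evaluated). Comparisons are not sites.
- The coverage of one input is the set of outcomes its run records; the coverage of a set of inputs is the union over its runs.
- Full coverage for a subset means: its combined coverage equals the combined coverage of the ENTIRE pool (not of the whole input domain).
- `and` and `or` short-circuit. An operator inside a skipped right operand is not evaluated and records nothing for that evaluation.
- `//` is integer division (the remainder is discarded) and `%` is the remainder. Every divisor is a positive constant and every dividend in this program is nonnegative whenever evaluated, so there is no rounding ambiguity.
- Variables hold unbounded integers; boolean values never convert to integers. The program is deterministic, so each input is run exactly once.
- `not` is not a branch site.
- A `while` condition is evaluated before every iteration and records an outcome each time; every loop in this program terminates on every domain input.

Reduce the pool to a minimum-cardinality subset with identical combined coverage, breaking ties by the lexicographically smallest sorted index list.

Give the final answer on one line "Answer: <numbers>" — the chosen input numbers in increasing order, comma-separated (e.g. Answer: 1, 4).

#1 (m=9, s=2) -> B2->S, B1->T, B5->T, B6->T, B6->T, B6->T, B6->T, B6->F, B8->E, B7->F, B10->S, B9->T; covered: B1=T, B2=S, B5=T, B6=T, B6=F, B7=F, B8=E, B9=T, B10=S
#2 (m=6, s=3) -> B2->E, B1->F, B4->S, B3->F, B5->T, B6->T, B6->T, B6->T, B6->T, B6->F, B8->E, B7->F, B10->S, B9->T; covered: B1=F, B2=E, B3=F, B4=S, B5=T, B6=T, B6=F, B7=F, B8=E, B9=T, B10=S
#3 (m=7, s=3) -> B2->S, B1->T, B5->T, B6->T, B6->T, B6->T, B6->T, B6->F, B8->E, B7->F, B10->S, B9->T; covered: B1=T, B2=S, B5=T, B6=T, B6=F, B7=F, B8=E, B9=T, B10=S
#4 (m=5, s=5) -> B2->E, B1->T, B5->T, B6->T, B6->T, B6->T, B6->T, B6->F, B8->E, B7->T; covered: B1=T, B2=E, B5=T, B6=T, B6=F, B7=T, B8=E
#5 (m=9, s=4) -> B2->S, B1->T, B5->T, B6->T, B6->T, B6->T, B6->T, B6->F, B8->E, B7->F, B10->E, B9->F; covered: B1=T, B2=S, B5=T, B6=T, B6=F, B7=F, B8=E, B9=F, B10=E
#6 (m=4, s=3) -> B2->E, B1->F, B4->S, B3->F, B5->T, B6->T, B6->T, B6->T, B6->T, B6->F, B8->S, B7->F, B10->S, B9->T; covered: B1=F, B2=E, B3=F, B4=S, B5=T, B6=T, B6=F, B7=F, B8=S, B9=T, B10=S
#7 (m=5, s=3) -> B2->E, B1->F, B4->S, B3->F, B5->T, B6->T, B6->T, B6->T, B6->T, B6->F, B8->E, B7->F, B10->S, B9->T; covered: B1=F, B2=E, B3=F, B4=S, B5=T, B6=T, B6=F, B7=F, B8=E, B9=T, B10=S
pool-wide coverage (17 outcomes): B1=T, B1=F, B2=S, B2=E, B3=F, B4=S, B5=T, B6=T, B6=F, B7=T, B7=F, B8=S, B8=E, B9=T, B9=F, B10=S, B10=E
size 1 is not enough: best union over all size-1 subsets is 11/17
size 2 is not enough: best union over all size-2 subsets is 16/17
at size 3, {4, 5, 6} reaches all 17 outcomes; every lexicographically earlier size-3 subset fails

Answer: 4, 5, 6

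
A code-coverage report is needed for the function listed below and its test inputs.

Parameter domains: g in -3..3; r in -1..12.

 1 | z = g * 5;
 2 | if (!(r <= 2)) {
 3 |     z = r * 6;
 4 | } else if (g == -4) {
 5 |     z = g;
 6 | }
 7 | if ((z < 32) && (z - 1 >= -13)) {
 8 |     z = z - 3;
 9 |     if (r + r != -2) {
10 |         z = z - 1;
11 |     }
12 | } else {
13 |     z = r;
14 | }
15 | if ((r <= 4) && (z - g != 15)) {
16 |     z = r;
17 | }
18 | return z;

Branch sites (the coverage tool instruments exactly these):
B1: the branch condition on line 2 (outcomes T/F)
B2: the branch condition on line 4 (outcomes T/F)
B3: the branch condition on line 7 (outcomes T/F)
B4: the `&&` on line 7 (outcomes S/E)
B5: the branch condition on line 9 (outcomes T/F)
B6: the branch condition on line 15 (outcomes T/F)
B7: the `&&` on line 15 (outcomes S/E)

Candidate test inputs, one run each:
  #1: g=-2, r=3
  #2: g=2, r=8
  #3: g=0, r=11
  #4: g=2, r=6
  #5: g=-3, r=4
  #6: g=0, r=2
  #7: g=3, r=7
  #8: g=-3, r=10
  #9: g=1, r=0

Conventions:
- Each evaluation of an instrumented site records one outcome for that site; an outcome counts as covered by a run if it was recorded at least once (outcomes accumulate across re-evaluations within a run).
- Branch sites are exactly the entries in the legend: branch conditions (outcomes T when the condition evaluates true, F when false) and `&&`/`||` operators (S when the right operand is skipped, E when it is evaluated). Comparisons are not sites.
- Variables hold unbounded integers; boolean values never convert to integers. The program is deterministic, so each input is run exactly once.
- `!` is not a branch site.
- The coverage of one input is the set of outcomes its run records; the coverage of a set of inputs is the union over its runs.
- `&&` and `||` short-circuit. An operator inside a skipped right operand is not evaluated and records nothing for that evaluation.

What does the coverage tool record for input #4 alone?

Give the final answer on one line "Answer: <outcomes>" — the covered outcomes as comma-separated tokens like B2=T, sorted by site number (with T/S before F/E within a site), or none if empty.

Running input #4 (g=2, r=6), event by event:
  B1->T, B4->S, B3->F, B7->S, B6->F
distinct outcomes covered: B1=T, B3=F, B4=S, B6=F, B7=S

Answer: B1=T, B3=F, B4=S, B6=F, B7=S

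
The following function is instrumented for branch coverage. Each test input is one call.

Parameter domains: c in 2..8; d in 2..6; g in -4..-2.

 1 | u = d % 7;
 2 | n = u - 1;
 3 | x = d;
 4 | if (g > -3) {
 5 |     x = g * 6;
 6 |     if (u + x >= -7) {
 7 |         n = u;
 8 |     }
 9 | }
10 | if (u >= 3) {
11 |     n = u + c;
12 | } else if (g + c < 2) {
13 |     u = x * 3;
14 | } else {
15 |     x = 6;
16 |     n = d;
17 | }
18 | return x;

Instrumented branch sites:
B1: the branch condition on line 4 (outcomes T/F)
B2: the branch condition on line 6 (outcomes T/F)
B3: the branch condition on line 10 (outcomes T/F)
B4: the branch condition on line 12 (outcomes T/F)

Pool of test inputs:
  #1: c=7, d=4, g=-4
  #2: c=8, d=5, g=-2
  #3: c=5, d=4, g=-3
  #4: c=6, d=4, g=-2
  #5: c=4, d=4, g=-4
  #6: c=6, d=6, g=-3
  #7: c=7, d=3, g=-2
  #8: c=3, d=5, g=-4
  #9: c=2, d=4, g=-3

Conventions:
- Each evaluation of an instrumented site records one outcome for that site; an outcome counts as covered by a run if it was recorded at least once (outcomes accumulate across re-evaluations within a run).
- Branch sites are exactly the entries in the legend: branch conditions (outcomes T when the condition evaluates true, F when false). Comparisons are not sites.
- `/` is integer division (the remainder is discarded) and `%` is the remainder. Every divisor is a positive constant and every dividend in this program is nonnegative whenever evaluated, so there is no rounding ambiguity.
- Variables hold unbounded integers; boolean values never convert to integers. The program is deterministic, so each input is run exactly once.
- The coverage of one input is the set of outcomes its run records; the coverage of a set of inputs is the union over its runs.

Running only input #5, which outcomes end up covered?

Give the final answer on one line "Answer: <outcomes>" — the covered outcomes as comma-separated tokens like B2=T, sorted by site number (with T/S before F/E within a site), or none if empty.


Tracing the run of input #5 (c=4, d=4, g=-4):
  B1->F, B3->T
deduplicating events, the covered set is: B1=F, B3=T
Answer: B1=F, B3=T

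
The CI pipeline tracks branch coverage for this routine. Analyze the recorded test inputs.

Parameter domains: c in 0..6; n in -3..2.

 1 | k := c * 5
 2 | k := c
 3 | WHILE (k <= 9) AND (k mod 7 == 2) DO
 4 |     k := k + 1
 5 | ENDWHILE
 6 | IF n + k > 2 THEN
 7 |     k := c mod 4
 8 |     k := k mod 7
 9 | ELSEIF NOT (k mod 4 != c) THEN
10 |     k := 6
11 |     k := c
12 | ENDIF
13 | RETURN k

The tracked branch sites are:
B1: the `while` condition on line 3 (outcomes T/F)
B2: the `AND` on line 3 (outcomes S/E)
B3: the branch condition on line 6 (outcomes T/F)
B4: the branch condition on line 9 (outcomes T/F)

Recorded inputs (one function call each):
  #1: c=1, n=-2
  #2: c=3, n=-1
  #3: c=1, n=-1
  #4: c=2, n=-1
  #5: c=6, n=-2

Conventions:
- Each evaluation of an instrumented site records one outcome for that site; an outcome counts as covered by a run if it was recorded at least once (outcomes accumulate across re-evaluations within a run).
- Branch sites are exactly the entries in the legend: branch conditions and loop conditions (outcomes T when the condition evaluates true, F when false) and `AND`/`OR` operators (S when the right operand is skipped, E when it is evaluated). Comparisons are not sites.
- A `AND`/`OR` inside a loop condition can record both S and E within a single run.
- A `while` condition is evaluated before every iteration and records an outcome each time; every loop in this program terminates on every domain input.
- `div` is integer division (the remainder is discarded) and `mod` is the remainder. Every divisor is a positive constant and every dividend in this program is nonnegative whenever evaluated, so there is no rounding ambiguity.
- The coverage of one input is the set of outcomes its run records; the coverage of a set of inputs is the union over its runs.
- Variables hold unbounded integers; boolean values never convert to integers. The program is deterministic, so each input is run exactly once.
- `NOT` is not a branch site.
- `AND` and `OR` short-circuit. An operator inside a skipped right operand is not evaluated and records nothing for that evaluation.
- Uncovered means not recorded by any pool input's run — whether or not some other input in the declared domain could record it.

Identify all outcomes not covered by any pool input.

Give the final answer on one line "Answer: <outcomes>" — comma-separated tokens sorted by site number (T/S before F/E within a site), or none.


input #1, c=1, n=-2: events B2->E, B1->F, B3->F, B4->T; outcomes B1=F, B2=E, B3=F, B4=T
input #2, c=3, n=-1: events B2->E, B1->F, B3->F, B4->T; outcomes B1=F, B2=E, B3=F, B4=T
input #3, c=1, n=-1: events B2->E, B1->F, B3->F, B4->T; outcomes B1=F, B2=E, B3=F, B4=T
input #4, c=2, n=-1: events B2->E, B1->T, B2->E, B1->F, B3->F, B4->F; outcomes B1=T, B1=F, B2=E, B3=F, B4=F
input #5, c=6, n=-2: events B2->E, B1->F, B3->T; outcomes B1=F, B2=E, B3=T
union over the pool: B1=T, B1=F, B2=E, B3=T, B3=F, B4=T, B4=F
uncovered (1 of 8): B2=S
Answer: B2=S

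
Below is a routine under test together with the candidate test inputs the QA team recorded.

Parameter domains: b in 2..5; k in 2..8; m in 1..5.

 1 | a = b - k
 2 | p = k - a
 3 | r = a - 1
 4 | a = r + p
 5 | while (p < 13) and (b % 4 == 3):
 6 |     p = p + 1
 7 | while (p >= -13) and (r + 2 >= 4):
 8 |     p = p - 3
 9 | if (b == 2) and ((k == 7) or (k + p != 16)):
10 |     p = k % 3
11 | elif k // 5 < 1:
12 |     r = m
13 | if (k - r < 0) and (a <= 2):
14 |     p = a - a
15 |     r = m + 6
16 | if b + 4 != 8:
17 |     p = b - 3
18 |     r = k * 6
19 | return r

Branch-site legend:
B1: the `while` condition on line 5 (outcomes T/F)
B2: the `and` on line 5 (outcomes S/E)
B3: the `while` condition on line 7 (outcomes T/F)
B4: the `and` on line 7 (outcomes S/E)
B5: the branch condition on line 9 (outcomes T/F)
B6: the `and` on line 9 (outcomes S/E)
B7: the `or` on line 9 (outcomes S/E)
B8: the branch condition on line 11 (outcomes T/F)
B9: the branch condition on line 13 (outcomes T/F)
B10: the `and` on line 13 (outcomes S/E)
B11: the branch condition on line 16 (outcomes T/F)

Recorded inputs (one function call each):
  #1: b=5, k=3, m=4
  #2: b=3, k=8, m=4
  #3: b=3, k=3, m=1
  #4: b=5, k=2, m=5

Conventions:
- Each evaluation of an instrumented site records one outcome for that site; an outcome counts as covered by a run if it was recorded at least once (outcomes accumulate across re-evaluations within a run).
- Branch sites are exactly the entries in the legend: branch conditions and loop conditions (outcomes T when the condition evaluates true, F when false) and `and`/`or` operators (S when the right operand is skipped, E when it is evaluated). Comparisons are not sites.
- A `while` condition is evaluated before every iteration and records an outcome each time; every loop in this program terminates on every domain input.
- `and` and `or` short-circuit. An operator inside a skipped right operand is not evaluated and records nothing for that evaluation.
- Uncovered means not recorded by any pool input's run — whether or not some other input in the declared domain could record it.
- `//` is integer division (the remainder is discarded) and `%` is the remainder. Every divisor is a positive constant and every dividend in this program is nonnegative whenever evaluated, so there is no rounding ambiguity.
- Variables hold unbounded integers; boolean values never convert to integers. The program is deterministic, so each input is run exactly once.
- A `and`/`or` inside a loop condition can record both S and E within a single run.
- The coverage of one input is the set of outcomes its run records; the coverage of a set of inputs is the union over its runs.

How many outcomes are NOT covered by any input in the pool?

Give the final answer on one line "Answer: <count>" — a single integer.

run #1 (b=5, k=3, m=4) runs B2->E, B1->F, B4->E, B3->F, B6->S, B5->F, B8->T, B10->E, B9->T, B11->T; records B1=F, B2=E, B3=F, B4=E, B5=F, B6=S, B8=T, B9=T, B10=E, B11=T
run #2 (b=3, k=8, m=4) runs B2->S, B1->F, B4->E, B3->F, B6->S, B5->F, B8->F, B10->S, B9->F, B11->T; records B1=F, B2=S, B3=F, B4=E, B5=F, B6=S, B8=F, B9=F, B10=S, B11=T
run #3 (b=3, k=3, m=1) runs B2->E, B1->T, B2->E, B1->T, B2->E, B1->T, B2->E, B1->T, B2->E, B1->T, B2->E, B1->T, B2->E, B1->T, ...; records B1=T, B1=F, B2=S, B2=E, B3=F, B4=E, B5=F, B6=S, B8=T, B9=F, B10=S, B11=T
run #4 (b=5, k=2, m=5) runs B2->E, B1->F, B4->E, B3->T, B4->E, B3->T, B4->E, B3->T, B4->E, B3->T, B4->E, B3->T, B4->S, B3->F, ...; records B1=F, B2=E, B3=T, B3=F, B4=S, B4=E, B5=F, B6=S, B8=T, B9=T, B10=E, B11=T
union over the pool: B1=T, B1=F, B2=S, B2=E, B3=T, B3=F, B4=S, B4=E, B5=F, B6=S, B8=T, B8=F, B9=T, B9=F, B10=S, B10=E, B11=T
uncovered (5 of 22): B5=T, B6=E, B7=S, B7=E, B11=F

Answer: 5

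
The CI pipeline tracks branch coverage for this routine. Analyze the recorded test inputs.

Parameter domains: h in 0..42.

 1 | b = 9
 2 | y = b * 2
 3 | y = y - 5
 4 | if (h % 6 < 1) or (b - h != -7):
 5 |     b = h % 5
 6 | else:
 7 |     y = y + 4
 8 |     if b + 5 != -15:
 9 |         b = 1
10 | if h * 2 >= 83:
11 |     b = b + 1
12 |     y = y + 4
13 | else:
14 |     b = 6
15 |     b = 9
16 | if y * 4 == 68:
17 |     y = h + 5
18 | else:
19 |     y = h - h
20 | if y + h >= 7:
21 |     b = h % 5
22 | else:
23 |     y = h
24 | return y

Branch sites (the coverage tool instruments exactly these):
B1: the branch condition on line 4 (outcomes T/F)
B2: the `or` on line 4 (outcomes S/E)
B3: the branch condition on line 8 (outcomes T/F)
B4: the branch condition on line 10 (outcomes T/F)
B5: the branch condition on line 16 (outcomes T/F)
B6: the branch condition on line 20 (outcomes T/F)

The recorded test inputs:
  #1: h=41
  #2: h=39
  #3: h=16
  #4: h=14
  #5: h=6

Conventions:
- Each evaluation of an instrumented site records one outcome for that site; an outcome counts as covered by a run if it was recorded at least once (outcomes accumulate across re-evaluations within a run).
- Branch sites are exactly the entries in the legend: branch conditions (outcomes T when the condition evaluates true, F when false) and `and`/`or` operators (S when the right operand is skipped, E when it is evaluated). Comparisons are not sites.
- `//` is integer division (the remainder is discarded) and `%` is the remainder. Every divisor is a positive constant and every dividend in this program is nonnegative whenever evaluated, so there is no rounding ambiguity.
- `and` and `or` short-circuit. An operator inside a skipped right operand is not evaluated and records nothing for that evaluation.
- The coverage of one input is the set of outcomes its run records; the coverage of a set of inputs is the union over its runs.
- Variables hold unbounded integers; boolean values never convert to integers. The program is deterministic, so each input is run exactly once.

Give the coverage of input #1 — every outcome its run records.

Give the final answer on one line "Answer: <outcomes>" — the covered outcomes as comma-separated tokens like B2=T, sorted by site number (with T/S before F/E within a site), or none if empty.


Running input #1 (h=41), event by event:
  B2->E, B1->T, B4->F, B5->F, B6->T
distinct outcomes covered: B1=T, B2=E, B4=F, B5=F, B6=T
Answer: B1=T, B2=E, B4=F, B5=F, B6=T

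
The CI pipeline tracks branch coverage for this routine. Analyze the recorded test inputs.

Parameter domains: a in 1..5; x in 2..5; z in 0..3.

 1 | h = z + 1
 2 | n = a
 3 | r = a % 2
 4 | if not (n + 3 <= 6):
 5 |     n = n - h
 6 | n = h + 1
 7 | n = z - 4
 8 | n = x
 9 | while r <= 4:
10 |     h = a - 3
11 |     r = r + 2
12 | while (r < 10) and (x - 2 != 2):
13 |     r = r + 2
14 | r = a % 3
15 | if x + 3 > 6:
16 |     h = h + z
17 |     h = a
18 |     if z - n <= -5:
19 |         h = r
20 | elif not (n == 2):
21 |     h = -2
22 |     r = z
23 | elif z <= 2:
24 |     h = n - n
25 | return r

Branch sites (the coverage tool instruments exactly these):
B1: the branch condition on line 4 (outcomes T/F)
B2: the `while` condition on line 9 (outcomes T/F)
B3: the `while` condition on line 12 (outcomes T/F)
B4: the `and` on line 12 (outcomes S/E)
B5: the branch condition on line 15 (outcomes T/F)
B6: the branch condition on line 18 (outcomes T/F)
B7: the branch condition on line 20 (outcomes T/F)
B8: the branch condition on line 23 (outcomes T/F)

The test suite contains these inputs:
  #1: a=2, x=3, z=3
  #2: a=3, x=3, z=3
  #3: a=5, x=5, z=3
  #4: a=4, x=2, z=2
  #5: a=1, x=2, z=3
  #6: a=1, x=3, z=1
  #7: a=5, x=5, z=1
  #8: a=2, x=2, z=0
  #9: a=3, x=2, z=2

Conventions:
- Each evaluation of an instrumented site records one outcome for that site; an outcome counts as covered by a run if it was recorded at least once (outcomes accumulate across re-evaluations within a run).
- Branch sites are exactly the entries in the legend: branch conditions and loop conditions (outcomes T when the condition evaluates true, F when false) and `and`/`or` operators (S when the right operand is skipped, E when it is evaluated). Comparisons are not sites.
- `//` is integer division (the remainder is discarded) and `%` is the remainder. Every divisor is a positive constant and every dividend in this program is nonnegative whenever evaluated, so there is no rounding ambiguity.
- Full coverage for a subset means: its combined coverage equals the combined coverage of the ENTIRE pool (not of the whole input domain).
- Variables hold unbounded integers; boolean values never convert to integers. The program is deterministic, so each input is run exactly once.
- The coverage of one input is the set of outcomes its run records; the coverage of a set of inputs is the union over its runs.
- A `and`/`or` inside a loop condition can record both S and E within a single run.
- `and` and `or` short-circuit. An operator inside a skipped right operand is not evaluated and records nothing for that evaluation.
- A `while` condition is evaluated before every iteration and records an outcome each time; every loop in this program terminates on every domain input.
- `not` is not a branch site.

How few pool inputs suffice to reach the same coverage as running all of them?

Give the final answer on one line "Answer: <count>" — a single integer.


test 1 (a=2, x=3, z=3) hits B1=F, B2=T, B2=F, B3=T, B3=F, B4=S, B4=E, B5=F, B7=T
test 2 (a=3, x=3, z=3) hits B1=F, B2=T, B2=F, B3=T, B3=F, B4=S, B4=E, B5=F, B7=T
test 3 (a=5, x=5, z=3) hits B1=T, B2=T, B2=F, B3=T, B3=F, B4=S, B4=E, B5=T, B6=F
test 4 (a=4, x=2, z=2) hits B1=T, B2=T, B2=F, B3=T, B3=F, B4=S, B4=E, B5=F, B7=F, B8=T
test 5 (a=1, x=2, z=3) hits B1=F, B2=T, B2=F, B3=T, B3=F, B4=S, B4=E, B5=F, B7=F, B8=F
test 6 (a=1, x=3, z=1) hits B1=F, B2=T, B2=F, B3=T, B3=F, B4=S, B4=E, B5=F, B7=T
test 7 (a=5, x=5, z=1) hits B1=T, B2=T, B2=F, B3=T, B3=F, B4=S, B4=E, B5=T, B6=F
test 8 (a=2, x=2, z=0) hits B1=F, B2=T, B2=F, B3=T, B3=F, B4=S, B4=E, B5=F, B7=F, B8=T
test 9 (a=3, x=2, z=2) hits B1=F, B2=T, B2=F, B3=T, B3=F, B4=S, B4=E, B5=F, B7=F, B8=T
pool-wide coverage (15 outcomes): B1=T, B1=F, B2=T, B2=F, B3=T, B3=F, B4=S, B4=E, B5=T, B5=F, B6=F, B7=T, B7=F, B8=T, B8=F
checked all size-1 subsets: none covers 15 outcomes (max 10/15)
checked all size-2 subsets: none covers 15 outcomes (max 13/15)
checked all size-3 subsets: none covers 15 outcomes (max 14/15)
inputs {1, 3, 4, 5} (size 4) cover everything; no size-4 subset with a lexicographically smaller index list covers all 15
Answer: 4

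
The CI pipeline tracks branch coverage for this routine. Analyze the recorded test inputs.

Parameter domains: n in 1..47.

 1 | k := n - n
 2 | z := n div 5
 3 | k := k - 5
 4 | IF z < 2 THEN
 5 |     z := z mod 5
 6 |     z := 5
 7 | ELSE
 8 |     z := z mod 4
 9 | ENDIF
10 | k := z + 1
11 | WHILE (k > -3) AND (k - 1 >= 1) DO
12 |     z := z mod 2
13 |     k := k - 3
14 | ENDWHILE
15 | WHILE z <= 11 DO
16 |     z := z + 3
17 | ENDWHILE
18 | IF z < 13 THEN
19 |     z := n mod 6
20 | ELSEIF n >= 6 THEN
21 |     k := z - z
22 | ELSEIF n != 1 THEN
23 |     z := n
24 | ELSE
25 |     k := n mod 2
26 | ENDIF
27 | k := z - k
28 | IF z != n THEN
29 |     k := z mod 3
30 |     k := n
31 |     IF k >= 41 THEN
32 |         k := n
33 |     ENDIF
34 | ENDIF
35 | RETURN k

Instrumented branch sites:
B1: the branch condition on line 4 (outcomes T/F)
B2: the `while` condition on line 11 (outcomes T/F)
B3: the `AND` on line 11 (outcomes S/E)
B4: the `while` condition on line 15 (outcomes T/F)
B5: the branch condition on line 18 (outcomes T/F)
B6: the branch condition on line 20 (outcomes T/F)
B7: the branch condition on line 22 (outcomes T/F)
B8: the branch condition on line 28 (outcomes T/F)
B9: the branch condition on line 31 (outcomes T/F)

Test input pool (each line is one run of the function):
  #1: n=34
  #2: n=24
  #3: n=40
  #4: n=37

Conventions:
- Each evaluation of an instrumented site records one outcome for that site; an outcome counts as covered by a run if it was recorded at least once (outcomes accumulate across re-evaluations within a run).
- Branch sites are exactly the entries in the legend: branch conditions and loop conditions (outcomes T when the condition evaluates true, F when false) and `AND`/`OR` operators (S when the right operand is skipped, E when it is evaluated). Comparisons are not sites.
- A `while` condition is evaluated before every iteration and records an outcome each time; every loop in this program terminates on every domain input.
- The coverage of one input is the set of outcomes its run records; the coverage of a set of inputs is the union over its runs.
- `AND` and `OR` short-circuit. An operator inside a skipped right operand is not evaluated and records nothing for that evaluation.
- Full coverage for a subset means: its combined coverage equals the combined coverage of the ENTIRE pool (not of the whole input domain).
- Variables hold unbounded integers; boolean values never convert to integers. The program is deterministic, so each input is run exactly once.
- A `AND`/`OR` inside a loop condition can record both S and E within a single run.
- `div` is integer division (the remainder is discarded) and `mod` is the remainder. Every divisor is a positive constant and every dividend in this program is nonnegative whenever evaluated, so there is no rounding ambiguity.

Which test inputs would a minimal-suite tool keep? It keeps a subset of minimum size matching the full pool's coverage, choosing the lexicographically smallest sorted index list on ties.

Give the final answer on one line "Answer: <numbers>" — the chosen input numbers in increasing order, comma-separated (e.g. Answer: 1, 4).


#1 (n=34) -> B1->F, B3->E, B2->T, B3->E, B2->F, B4->T, B4->T, B4->T, B4->T, B4->F, B5->T, B8->T, B9->F; covered: B1=F, B2=T, B2=F, B3=E, B4=T, B4=F, B5=T, B8=T, B9=F
#2 (n=24) -> B1->F, B3->E, B2->F, B4->T, B4->T, B4->T, B4->T, B4->F, B5->T, B8->T, B9->F; covered: B1=F, B2=F, B3=E, B4=T, B4=F, B5=T, B8=T, B9=F
#3 (n=40) -> B1->F, B3->E, B2->F, B4->T, B4->T, B4->T, B4->T, B4->F, B5->T, B8->T, B9->F; covered: B1=F, B2=F, B3=E, B4=T, B4=F, B5=T, B8=T, B9=F
#4 (n=37) -> B1->F, B3->E, B2->T, B3->E, B2->F, B4->T, B4->T, B4->T, B4->T, B4->F, B5->F, B6->T, B8->T, B9->F; covered: B1=F, B2=T, B2=F, B3=E, B4=T, B4=F, B5=F, B6=T, B8=T, B9=F
union over all inputs: B1=F, B2=T, B2=F, B3=E, B4=T, B4=F, B5=T, B5=F, B6=T, B8=T, B9=F (11 outcomes)
size 1 is not enough: best union over all size-1 subsets is 10/11
the canonical winner is {1, 4}: size 2, full 11-outcome coverage, earliest index list among size-2 covers
Answer: 1, 4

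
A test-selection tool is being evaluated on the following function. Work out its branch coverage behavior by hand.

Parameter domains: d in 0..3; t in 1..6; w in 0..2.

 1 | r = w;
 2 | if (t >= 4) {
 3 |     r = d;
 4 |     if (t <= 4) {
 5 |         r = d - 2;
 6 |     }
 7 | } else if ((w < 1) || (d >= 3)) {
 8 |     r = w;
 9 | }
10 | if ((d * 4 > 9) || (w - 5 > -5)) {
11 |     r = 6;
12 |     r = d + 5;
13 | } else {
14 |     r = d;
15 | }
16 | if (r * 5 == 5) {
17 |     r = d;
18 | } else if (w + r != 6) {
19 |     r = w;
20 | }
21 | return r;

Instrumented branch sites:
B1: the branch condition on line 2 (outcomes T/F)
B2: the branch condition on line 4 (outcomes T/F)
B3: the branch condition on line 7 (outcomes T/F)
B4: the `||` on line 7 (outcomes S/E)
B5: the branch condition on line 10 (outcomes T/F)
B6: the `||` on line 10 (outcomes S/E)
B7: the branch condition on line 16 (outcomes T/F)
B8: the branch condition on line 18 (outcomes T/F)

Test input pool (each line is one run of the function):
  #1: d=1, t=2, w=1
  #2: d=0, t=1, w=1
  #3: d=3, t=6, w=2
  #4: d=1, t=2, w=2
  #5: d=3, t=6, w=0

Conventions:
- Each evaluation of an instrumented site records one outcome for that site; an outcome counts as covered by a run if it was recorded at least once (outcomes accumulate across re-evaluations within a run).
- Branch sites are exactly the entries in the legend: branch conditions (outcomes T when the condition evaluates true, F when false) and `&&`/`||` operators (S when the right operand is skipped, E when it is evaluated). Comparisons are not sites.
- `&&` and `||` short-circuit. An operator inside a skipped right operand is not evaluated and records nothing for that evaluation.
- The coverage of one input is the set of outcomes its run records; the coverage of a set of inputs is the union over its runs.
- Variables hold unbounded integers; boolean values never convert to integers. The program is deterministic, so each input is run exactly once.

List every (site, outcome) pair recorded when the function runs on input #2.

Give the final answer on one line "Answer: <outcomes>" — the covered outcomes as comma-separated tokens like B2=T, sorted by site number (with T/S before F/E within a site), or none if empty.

Tracing the run of input #2 (d=0, t=1, w=1):
  B1->F, B4->E, B3->F, B6->E, B5->T, B7->F, B8->F
as a set, this run covers: B1=F, B3=F, B4=E, B5=T, B6=E, B7=F, B8=F

Answer: B1=F, B3=F, B4=E, B5=T, B6=E, B7=F, B8=F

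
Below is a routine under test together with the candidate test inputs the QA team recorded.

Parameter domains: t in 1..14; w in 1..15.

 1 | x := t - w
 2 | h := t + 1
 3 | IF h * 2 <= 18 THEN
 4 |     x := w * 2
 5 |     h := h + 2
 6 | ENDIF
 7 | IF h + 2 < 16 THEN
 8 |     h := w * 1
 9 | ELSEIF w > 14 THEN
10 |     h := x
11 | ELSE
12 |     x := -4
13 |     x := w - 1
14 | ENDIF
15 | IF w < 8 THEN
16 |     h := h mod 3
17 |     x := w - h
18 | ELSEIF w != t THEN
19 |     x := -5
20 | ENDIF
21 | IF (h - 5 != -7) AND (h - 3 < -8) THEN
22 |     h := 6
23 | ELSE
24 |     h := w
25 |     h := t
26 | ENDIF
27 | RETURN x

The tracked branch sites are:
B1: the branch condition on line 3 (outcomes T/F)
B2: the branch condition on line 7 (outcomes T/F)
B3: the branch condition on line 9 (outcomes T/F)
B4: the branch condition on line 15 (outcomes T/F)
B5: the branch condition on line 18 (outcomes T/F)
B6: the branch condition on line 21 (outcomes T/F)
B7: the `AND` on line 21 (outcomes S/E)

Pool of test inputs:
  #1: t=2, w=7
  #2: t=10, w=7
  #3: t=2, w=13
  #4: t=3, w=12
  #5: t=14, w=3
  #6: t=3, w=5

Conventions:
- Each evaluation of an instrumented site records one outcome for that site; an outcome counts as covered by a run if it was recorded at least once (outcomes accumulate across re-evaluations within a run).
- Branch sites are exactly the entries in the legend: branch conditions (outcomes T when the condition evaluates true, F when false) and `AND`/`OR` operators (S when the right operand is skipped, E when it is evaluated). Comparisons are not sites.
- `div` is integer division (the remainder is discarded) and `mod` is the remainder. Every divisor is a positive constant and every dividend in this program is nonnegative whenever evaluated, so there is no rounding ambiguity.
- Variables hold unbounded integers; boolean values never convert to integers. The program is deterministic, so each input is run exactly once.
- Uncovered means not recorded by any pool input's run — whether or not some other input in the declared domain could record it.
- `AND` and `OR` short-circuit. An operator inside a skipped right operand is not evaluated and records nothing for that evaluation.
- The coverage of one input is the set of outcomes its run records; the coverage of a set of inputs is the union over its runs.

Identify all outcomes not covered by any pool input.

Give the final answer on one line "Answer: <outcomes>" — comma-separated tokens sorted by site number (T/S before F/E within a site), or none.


test 1 (t=2, w=7) fires B1->T, B2->T, B4->T, B7->E, B6->F; hits B1=T, B2=T, B4=T, B6=F, B7=E
test 2 (t=10, w=7) fires B1->F, B2->T, B4->T, B7->E, B6->F; hits B1=F, B2=T, B4=T, B6=F, B7=E
test 3 (t=2, w=13) fires B1->T, B2->T, B4->F, B5->T, B7->E, B6->F; hits B1=T, B2=T, B4=F, B5=T, B6=F, B7=E
test 4 (t=3, w=12) fires B1->T, B2->T, B4->F, B5->T, B7->E, B6->F; hits B1=T, B2=T, B4=F, B5=T, B6=F, B7=E
test 5 (t=14, w=3) fires B1->F, B2->F, B3->F, B4->T, B7->E, B6->F; hits B1=F, B2=F, B3=F, B4=T, B6=F, B7=E
test 6 (t=3, w=5) fires B1->T, B2->T, B4->T, B7->E, B6->F; hits B1=T, B2=T, B4=T, B6=F, B7=E
union over the pool: B1=T, B1=F, B2=T, B2=F, B3=F, B4=T, B4=F, B5=T, B6=F, B7=E
uncovered (4 of 14): B3=T, B5=F, B6=T, B7=S
Answer: B3=T, B5=F, B6=T, B7=S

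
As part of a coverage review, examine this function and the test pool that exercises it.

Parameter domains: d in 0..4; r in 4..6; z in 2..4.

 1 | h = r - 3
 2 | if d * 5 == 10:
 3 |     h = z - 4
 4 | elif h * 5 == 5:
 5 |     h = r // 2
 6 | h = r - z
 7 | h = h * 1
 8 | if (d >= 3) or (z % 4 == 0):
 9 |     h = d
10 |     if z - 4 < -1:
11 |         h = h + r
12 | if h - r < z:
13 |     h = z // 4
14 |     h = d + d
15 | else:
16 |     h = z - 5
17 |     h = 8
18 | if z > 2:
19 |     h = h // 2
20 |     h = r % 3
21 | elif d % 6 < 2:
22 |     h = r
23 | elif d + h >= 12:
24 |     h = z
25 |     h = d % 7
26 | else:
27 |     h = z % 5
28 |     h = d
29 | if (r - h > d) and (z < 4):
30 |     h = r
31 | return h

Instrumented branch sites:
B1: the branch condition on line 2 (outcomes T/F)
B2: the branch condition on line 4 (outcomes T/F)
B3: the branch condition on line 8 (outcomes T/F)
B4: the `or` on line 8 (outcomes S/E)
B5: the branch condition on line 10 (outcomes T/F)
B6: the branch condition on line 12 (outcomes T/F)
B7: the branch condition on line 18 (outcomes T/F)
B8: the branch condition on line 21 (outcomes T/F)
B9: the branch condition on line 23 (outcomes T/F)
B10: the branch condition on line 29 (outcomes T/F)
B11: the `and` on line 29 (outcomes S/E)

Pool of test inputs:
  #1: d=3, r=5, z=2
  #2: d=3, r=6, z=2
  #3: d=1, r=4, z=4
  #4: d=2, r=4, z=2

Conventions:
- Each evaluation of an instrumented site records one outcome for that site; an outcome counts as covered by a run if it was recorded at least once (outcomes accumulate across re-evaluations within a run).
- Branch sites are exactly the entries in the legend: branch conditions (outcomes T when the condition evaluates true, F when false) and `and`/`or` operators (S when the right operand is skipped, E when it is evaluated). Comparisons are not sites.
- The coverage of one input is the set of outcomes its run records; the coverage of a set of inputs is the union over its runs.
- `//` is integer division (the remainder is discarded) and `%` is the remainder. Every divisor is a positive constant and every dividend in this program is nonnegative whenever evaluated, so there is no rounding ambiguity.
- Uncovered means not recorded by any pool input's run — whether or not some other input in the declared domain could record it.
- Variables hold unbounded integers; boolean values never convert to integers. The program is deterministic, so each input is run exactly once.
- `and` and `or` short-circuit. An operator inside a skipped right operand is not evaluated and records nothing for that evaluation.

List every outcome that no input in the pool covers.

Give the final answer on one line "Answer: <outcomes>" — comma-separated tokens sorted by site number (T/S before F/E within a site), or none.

input #1 (d=3, r=5, z=2): events B1->F, B2->F, B4->S, B3->T, B5->T, B6->F, B7->F, B8->F, B9->F, B11->S, B10->F; covers B1=F, B2=F, B3=T, B4=S, B5=T, B6=F, B7=F, B8=F, B9=F, B10=F, B11=S
input #2 (d=3, r=6, z=2): events B1->F, B2->F, B4->S, B3->T, B5->T, B6->F, B7->F, B8->F, B9->F, B11->S, B10->F; covers B1=F, B2=F, B3=T, B4=S, B5=T, B6=F, B7=F, B8=F, B9=F, B10=F, B11=S
input #3 (d=1, r=4, z=4): events B1->F, B2->T, B4->E, B3->T, B5->F, B6->T, B7->T, B11->E, B10->F; covers B1=F, B2=T, B3=T, B4=E, B5=F, B6=T, B7=T, B10=F, B11=E
input #4 (d=2, r=4, z=2): events B1->T, B4->E, B3->F, B6->T, B7->F, B8->F, B9->F, B11->S, B10->F; covers B1=T, B3=F, B4=E, B6=T, B7=F, B8=F, B9=F, B10=F, B11=S
union over the pool: B1=T, B1=F, B2=T, B2=F, B3=T, B3=F, B4=S, B4=E, B5=T, B5=F, B6=T, B6=F, B7=T, B7=F, B8=F, B9=F, B10=F, B11=S, B11=E
uncovered (3 of 22): B8=T, B9=T, B10=T

Answer: B8=T, B9=T, B10=T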